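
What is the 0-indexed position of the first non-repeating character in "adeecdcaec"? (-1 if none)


Input: adeecdcaec
Character frequencies:
  'a': 2
  'c': 3
  'd': 2
  'e': 3
Scanning left to right for freq == 1:
  Position 0 ('a'): freq=2, skip
  Position 1 ('d'): freq=2, skip
  Position 2 ('e'): freq=3, skip
  Position 3 ('e'): freq=3, skip
  Position 4 ('c'): freq=3, skip
  Position 5 ('d'): freq=2, skip
  Position 6 ('c'): freq=3, skip
  Position 7 ('a'): freq=2, skip
  Position 8 ('e'): freq=3, skip
  Position 9 ('c'): freq=3, skip
  No unique character found => answer = -1

-1


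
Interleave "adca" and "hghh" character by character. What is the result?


Interleaving "adca" and "hghh":
  Position 0: 'a' from first, 'h' from second => "ah"
  Position 1: 'd' from first, 'g' from second => "dg"
  Position 2: 'c' from first, 'h' from second => "ch"
  Position 3: 'a' from first, 'h' from second => "ah"
Result: ahdgchah

ahdgchah


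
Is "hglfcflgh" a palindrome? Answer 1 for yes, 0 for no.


Input: hglfcflgh
Reversed: hglfcflgh
  Compare pos 0 ('h') with pos 8 ('h'): match
  Compare pos 1 ('g') with pos 7 ('g'): match
  Compare pos 2 ('l') with pos 6 ('l'): match
  Compare pos 3 ('f') with pos 5 ('f'): match
Result: palindrome

1


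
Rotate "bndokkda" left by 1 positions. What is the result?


Input: "bndokkda", rotate left by 1
First 1 characters: "b"
Remaining characters: "ndokkda"
Concatenate remaining + first: "ndokkda" + "b" = "ndokkdab"

ndokkdab


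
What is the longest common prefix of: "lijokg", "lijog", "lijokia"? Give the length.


Words: lijokg, lijog, lijokia
  Position 0: all 'l' => match
  Position 1: all 'i' => match
  Position 2: all 'j' => match
  Position 3: all 'o' => match
  Position 4: ('k', 'g', 'k') => mismatch, stop
LCP = "lijo" (length 4)

4


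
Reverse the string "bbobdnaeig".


Input: bbobdnaeig
Reading characters right to left:
  Position 9: 'g'
  Position 8: 'i'
  Position 7: 'e'
  Position 6: 'a'
  Position 5: 'n'
  Position 4: 'd'
  Position 3: 'b'
  Position 2: 'o'
  Position 1: 'b'
  Position 0: 'b'
Reversed: gieandbobb

gieandbobb


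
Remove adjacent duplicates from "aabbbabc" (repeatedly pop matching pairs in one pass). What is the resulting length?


Input: aabbbabc
Stack-based adjacent duplicate removal:
  Read 'a': push. Stack: a
  Read 'a': matches stack top 'a' => pop. Stack: (empty)
  Read 'b': push. Stack: b
  Read 'b': matches stack top 'b' => pop. Stack: (empty)
  Read 'b': push. Stack: b
  Read 'a': push. Stack: ba
  Read 'b': push. Stack: bab
  Read 'c': push. Stack: babc
Final stack: "babc" (length 4)

4


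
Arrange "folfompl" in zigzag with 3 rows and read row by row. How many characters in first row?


Zigzag "folfompl" into 3 rows:
Placing characters:
  'f' => row 0
  'o' => row 1
  'l' => row 2
  'f' => row 1
  'o' => row 0
  'm' => row 1
  'p' => row 2
  'l' => row 1
Rows:
  Row 0: "fo"
  Row 1: "ofml"
  Row 2: "lp"
First row length: 2

2


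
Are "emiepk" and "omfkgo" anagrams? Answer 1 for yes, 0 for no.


Strings: "emiepk", "omfkgo"
Sorted first:  eeikmp
Sorted second: fgkmoo
Differ at position 0: 'e' vs 'f' => not anagrams

0


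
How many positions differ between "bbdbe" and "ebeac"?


Comparing "bbdbe" and "ebeac" position by position:
  Position 0: 'b' vs 'e' => DIFFER
  Position 1: 'b' vs 'b' => same
  Position 2: 'd' vs 'e' => DIFFER
  Position 3: 'b' vs 'a' => DIFFER
  Position 4: 'e' vs 'c' => DIFFER
Positions that differ: 4

4


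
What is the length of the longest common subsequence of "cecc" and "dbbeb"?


LCS of "cecc" and "dbbeb"
DP table:
           d    b    b    e    b
      0    0    0    0    0    0
  c   0    0    0    0    0    0
  e   0    0    0    0    1    1
  c   0    0    0    0    1    1
  c   0    0    0    0    1    1
LCS length = dp[4][5] = 1

1


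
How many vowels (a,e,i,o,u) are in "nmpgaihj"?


Input: nmpgaihj
Checking each character:
  'n' at position 0: consonant
  'm' at position 1: consonant
  'p' at position 2: consonant
  'g' at position 3: consonant
  'a' at position 4: vowel (running total: 1)
  'i' at position 5: vowel (running total: 2)
  'h' at position 6: consonant
  'j' at position 7: consonant
Total vowels: 2

2


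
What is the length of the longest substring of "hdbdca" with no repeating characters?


Input: "hdbdca"
Sliding window (track last position of each char):
  Position 0 ('h'): window [0,0] length 1 -- new best
  Position 1 ('d'): window [0,1] length 2 -- new best
  Position 2 ('b'): window [0,2] length 3 -- new best
  Position 3 ('d'): repeat (last at 1), move window start to 2
  Position 3 ('d'): window [2,3] length 2
  Position 4 ('c'): window [2,4] length 3
  Position 5 ('a'): window [2,5] length 4 -- new best
Longest substring with no repeats: "bdca" with length 4

4


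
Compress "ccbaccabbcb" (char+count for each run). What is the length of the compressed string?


Input: ccbaccabbcb
Runs:
  'c' x 2 => "c2"
  'b' x 1 => "b1"
  'a' x 1 => "a1"
  'c' x 2 => "c2"
  'a' x 1 => "a1"
  'b' x 2 => "b2"
  'c' x 1 => "c1"
  'b' x 1 => "b1"
Compressed: "c2b1a1c2a1b2c1b1"
Compressed length: 16

16


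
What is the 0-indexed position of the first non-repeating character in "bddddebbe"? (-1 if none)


Input: bddddebbe
Character frequencies:
  'b': 3
  'd': 4
  'e': 2
Scanning left to right for freq == 1:
  Position 0 ('b'): freq=3, skip
  Position 1 ('d'): freq=4, skip
  Position 2 ('d'): freq=4, skip
  Position 3 ('d'): freq=4, skip
  Position 4 ('d'): freq=4, skip
  Position 5 ('e'): freq=2, skip
  Position 6 ('b'): freq=3, skip
  Position 7 ('b'): freq=3, skip
  Position 8 ('e'): freq=2, skip
  No unique character found => answer = -1

-1


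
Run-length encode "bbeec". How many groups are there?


Input: bbeec
Scanning for consecutive runs:
  Group 1: 'b' x 2 (positions 0-1)
  Group 2: 'e' x 2 (positions 2-3)
  Group 3: 'c' x 1 (positions 4-4)
Total groups: 3

3


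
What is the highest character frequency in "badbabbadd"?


Input: badbabbadd
Character counts:
  'a': 3
  'b': 4
  'd': 3
Maximum frequency: 4

4


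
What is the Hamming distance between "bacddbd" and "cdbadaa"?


Comparing "bacddbd" and "cdbadaa" position by position:
  Position 0: 'b' vs 'c' => differ
  Position 1: 'a' vs 'd' => differ
  Position 2: 'c' vs 'b' => differ
  Position 3: 'd' vs 'a' => differ
  Position 4: 'd' vs 'd' => same
  Position 5: 'b' vs 'a' => differ
  Position 6: 'd' vs 'a' => differ
Total differences (Hamming distance): 6

6


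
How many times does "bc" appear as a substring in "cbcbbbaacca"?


Searching for "bc" in "cbcbbbaacca"
Scanning each position:
  Position 0: "cb" => no
  Position 1: "bc" => MATCH
  Position 2: "cb" => no
  Position 3: "bb" => no
  Position 4: "bb" => no
  Position 5: "ba" => no
  Position 6: "aa" => no
  Position 7: "ac" => no
  Position 8: "cc" => no
  Position 9: "ca" => no
Total occurrences: 1

1


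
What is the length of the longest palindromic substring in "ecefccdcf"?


Input: "ecefccdcf"
Checking substrings for palindromes:
  [0:3] "ece" (len 3) => palindrome
  [5:8] "cdc" (len 3) => palindrome
  [4:6] "cc" (len 2) => palindrome
Longest palindromic substring: "ece" with length 3

3


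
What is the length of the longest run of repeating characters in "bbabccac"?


Input: "bbabccac"
Scanning for longest run:
  Position 1 ('b'): continues run of 'b', length=2
  Position 2 ('a'): new char, reset run to 1
  Position 3 ('b'): new char, reset run to 1
  Position 4 ('c'): new char, reset run to 1
  Position 5 ('c'): continues run of 'c', length=2
  Position 6 ('a'): new char, reset run to 1
  Position 7 ('c'): new char, reset run to 1
Longest run: 'b' with length 2

2


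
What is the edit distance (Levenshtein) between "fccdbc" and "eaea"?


Computing edit distance: "fccdbc" -> "eaea"
DP table:
           e    a    e    a
      0    1    2    3    4
  f   1    1    2    3    4
  c   2    2    2    3    4
  c   3    3    3    3    4
  d   4    4    4    4    4
  b   5    5    5    5    5
  c   6    6    6    6    6
Edit distance = dp[6][4] = 6

6


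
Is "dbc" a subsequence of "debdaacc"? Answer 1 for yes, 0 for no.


Check if "dbc" is a subsequence of "debdaacc"
Greedy scan:
  Position 0 ('d'): matches sub[0] = 'd'
  Position 1 ('e'): no match needed
  Position 2 ('b'): matches sub[1] = 'b'
  Position 3 ('d'): no match needed
  Position 4 ('a'): no match needed
  Position 5 ('a'): no match needed
  Position 6 ('c'): matches sub[2] = 'c'
  Position 7 ('c'): no match needed
All 3 characters matched => is a subsequence

1


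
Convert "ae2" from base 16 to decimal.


Input: "ae2" in base 16
Positional expansion:
  Digit 'a' (value 10) x 16^2 = 2560
  Digit 'e' (value 14) x 16^1 = 224
  Digit '2' (value 2) x 16^0 = 2
Sum = 2786

2786


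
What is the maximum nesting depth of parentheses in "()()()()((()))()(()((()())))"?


Input: "()()()()((()))()(()((()())))"
Tracking depth:
  Position 0 '(': depth becomes 1
  Position 1 ')': depth becomes 0
  Position 2 '(': depth becomes 1
  Position 3 ')': depth becomes 0
  Position 4 '(': depth becomes 1
  Position 5 ')': depth becomes 0
  Position 6 '(': depth becomes 1
  Position 7 ')': depth becomes 0
  Position 8 '(': depth becomes 1
  Position 9 '(': depth becomes 2
  Position 10 '(': depth becomes 3
  Position 11 ')': depth becomes 2
  Position 12 ')': depth becomes 1
  Position 13 ')': depth becomes 0
  Position 14 '(': depth becomes 1
  Position 15 ')': depth becomes 0
  Position 16 '(': depth becomes 1
  Position 17 '(': depth becomes 2
  Position 18 ')': depth becomes 1
  Position 19 '(': depth becomes 2
  Position 20 '(': depth becomes 3
  Position 21 '(': depth becomes 4
  Position 22 ')': depth becomes 3
  Position 23 '(': depth becomes 4
  Position 24 ')': depth becomes 3
  Position 25 ')': depth becomes 2
  Position 26 ')': depth becomes 1
  Position 27 ')': depth becomes 0
Maximum depth reached: 4

4


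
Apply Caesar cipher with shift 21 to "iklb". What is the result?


Caesar cipher: shift "iklb" by 21
  'i' (pos 8) + 21 = pos 3 = 'd'
  'k' (pos 10) + 21 = pos 5 = 'f'
  'l' (pos 11) + 21 = pos 6 = 'g'
  'b' (pos 1) + 21 = pos 22 = 'w'
Result: dfgw

dfgw


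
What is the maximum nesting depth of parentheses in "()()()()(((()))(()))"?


Input: "()()()()(((()))(()))"
Tracking depth:
  Position 0 '(': depth becomes 1
  Position 1 ')': depth becomes 0
  Position 2 '(': depth becomes 1
  Position 3 ')': depth becomes 0
  Position 4 '(': depth becomes 1
  Position 5 ')': depth becomes 0
  Position 6 '(': depth becomes 1
  Position 7 ')': depth becomes 0
  Position 8 '(': depth becomes 1
  Position 9 '(': depth becomes 2
  Position 10 '(': depth becomes 3
  Position 11 '(': depth becomes 4
  Position 12 ')': depth becomes 3
  Position 13 ')': depth becomes 2
  Position 14 ')': depth becomes 1
  Position 15 '(': depth becomes 2
  Position 16 '(': depth becomes 3
  Position 17 ')': depth becomes 2
  Position 18 ')': depth becomes 1
  Position 19 ')': depth becomes 0
Maximum depth reached: 4

4


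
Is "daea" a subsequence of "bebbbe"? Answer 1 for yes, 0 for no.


Check if "daea" is a subsequence of "bebbbe"
Greedy scan:
  Position 0 ('b'): no match needed
  Position 1 ('e'): no match needed
  Position 2 ('b'): no match needed
  Position 3 ('b'): no match needed
  Position 4 ('b'): no match needed
  Position 5 ('e'): no match needed
Only matched 0/4 characters => not a subsequence

0


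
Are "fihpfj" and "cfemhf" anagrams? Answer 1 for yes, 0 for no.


Strings: "fihpfj", "cfemhf"
Sorted first:  ffhijp
Sorted second: ceffhm
Differ at position 0: 'f' vs 'c' => not anagrams

0


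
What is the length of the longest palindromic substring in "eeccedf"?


Input: "eeccedf"
Checking substrings for palindromes:
  [1:5] "ecce" (len 4) => palindrome
  [0:2] "ee" (len 2) => palindrome
  [2:4] "cc" (len 2) => palindrome
Longest palindromic substring: "ecce" with length 4

4


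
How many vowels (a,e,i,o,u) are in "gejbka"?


Input: gejbka
Checking each character:
  'g' at position 0: consonant
  'e' at position 1: vowel (running total: 1)
  'j' at position 2: consonant
  'b' at position 3: consonant
  'k' at position 4: consonant
  'a' at position 5: vowel (running total: 2)
Total vowels: 2

2


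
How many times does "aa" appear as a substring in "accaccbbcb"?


Searching for "aa" in "accaccbbcb"
Scanning each position:
  Position 0: "ac" => no
  Position 1: "cc" => no
  Position 2: "ca" => no
  Position 3: "ac" => no
  Position 4: "cc" => no
  Position 5: "cb" => no
  Position 6: "bb" => no
  Position 7: "bc" => no
  Position 8: "cb" => no
Total occurrences: 0

0


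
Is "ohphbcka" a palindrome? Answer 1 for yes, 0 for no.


Input: ohphbcka
Reversed: akcbhpho
  Compare pos 0 ('o') with pos 7 ('a'): MISMATCH
  Compare pos 1 ('h') with pos 6 ('k'): MISMATCH
  Compare pos 2 ('p') with pos 5 ('c'): MISMATCH
  Compare pos 3 ('h') with pos 4 ('b'): MISMATCH
Result: not a palindrome

0


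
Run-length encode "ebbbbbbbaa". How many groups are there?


Input: ebbbbbbbaa
Scanning for consecutive runs:
  Group 1: 'e' x 1 (positions 0-0)
  Group 2: 'b' x 7 (positions 1-7)
  Group 3: 'a' x 2 (positions 8-9)
Total groups: 3

3


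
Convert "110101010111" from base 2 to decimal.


Input: "110101010111" in base 2
Positional expansion:
  Digit '1' (value 1) x 2^11 = 2048
  Digit '1' (value 1) x 2^10 = 1024
  Digit '0' (value 0) x 2^9 = 0
  Digit '1' (value 1) x 2^8 = 256
  Digit '0' (value 0) x 2^7 = 0
  Digit '1' (value 1) x 2^6 = 64
  Digit '0' (value 0) x 2^5 = 0
  Digit '1' (value 1) x 2^4 = 16
  Digit '0' (value 0) x 2^3 = 0
  Digit '1' (value 1) x 2^2 = 4
  Digit '1' (value 1) x 2^1 = 2
  Digit '1' (value 1) x 2^0 = 1
Sum = 3415

3415


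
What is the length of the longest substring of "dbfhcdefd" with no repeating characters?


Input: "dbfhcdefd"
Sliding window (track last position of each char):
  Position 0 ('d'): window [0,0] length 1 -- new best
  Position 1 ('b'): window [0,1] length 2 -- new best
  Position 2 ('f'): window [0,2] length 3 -- new best
  Position 3 ('h'): window [0,3] length 4 -- new best
  Position 4 ('c'): window [0,4] length 5 -- new best
  Position 5 ('d'): repeat (last at 0), move window start to 1
  Position 5 ('d'): window [1,5] length 5
  Position 6 ('e'): window [1,6] length 6 -- new best
  Position 7 ('f'): repeat (last at 2), move window start to 3
  Position 7 ('f'): window [3,7] length 5
  Position 8 ('d'): repeat (last at 5), move window start to 6
  Position 8 ('d'): window [6,8] length 3
Longest substring with no repeats: "bfhcde" with length 6

6


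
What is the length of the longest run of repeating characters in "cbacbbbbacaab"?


Input: "cbacbbbbacaab"
Scanning for longest run:
  Position 1 ('b'): new char, reset run to 1
  Position 2 ('a'): new char, reset run to 1
  Position 3 ('c'): new char, reset run to 1
  Position 4 ('b'): new char, reset run to 1
  Position 5 ('b'): continues run of 'b', length=2
  Position 6 ('b'): continues run of 'b', length=3
  Position 7 ('b'): continues run of 'b', length=4
  Position 8 ('a'): new char, reset run to 1
  Position 9 ('c'): new char, reset run to 1
  Position 10 ('a'): new char, reset run to 1
  Position 11 ('a'): continues run of 'a', length=2
  Position 12 ('b'): new char, reset run to 1
Longest run: 'b' with length 4

4


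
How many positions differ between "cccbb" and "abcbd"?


Comparing "cccbb" and "abcbd" position by position:
  Position 0: 'c' vs 'a' => DIFFER
  Position 1: 'c' vs 'b' => DIFFER
  Position 2: 'c' vs 'c' => same
  Position 3: 'b' vs 'b' => same
  Position 4: 'b' vs 'd' => DIFFER
Positions that differ: 3

3


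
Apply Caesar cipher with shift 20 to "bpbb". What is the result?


Caesar cipher: shift "bpbb" by 20
  'b' (pos 1) + 20 = pos 21 = 'v'
  'p' (pos 15) + 20 = pos 9 = 'j'
  'b' (pos 1) + 20 = pos 21 = 'v'
  'b' (pos 1) + 20 = pos 21 = 'v'
Result: vjvv

vjvv


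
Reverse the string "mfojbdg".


Input: mfojbdg
Reading characters right to left:
  Position 6: 'g'
  Position 5: 'd'
  Position 4: 'b'
  Position 3: 'j'
  Position 2: 'o'
  Position 1: 'f'
  Position 0: 'm'
Reversed: gdbjofm

gdbjofm


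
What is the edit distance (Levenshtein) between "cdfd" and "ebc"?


Computing edit distance: "cdfd" -> "ebc"
DP table:
           e    b    c
      0    1    2    3
  c   1    1    2    2
  d   2    2    2    3
  f   3    3    3    3
  d   4    4    4    4
Edit distance = dp[4][3] = 4

4


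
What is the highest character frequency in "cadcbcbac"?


Input: cadcbcbac
Character counts:
  'a': 2
  'b': 2
  'c': 4
  'd': 1
Maximum frequency: 4

4


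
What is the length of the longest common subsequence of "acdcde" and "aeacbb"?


LCS of "acdcde" and "aeacbb"
DP table:
           a    e    a    c    b    b
      0    0    0    0    0    0    0
  a   0    1    1    1    1    1    1
  c   0    1    1    1    2    2    2
  d   0    1    1    1    2    2    2
  c   0    1    1    1    2    2    2
  d   0    1    1    1    2    2    2
  e   0    1    2    2    2    2    2
LCS length = dp[6][6] = 2

2


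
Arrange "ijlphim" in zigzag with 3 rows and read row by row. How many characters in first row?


Zigzag "ijlphim" into 3 rows:
Placing characters:
  'i' => row 0
  'j' => row 1
  'l' => row 2
  'p' => row 1
  'h' => row 0
  'i' => row 1
  'm' => row 2
Rows:
  Row 0: "ih"
  Row 1: "jpi"
  Row 2: "lm"
First row length: 2

2


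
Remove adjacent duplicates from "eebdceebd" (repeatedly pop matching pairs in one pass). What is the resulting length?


Input: eebdceebd
Stack-based adjacent duplicate removal:
  Read 'e': push. Stack: e
  Read 'e': matches stack top 'e' => pop. Stack: (empty)
  Read 'b': push. Stack: b
  Read 'd': push. Stack: bd
  Read 'c': push. Stack: bdc
  Read 'e': push. Stack: bdce
  Read 'e': matches stack top 'e' => pop. Stack: bdc
  Read 'b': push. Stack: bdcb
  Read 'd': push. Stack: bdcbd
Final stack: "bdcbd" (length 5)

5


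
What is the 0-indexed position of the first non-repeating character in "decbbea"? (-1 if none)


Input: decbbea
Character frequencies:
  'a': 1
  'b': 2
  'c': 1
  'd': 1
  'e': 2
Scanning left to right for freq == 1:
  Position 0 ('d'): unique! => answer = 0

0


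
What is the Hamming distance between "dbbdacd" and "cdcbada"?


Comparing "dbbdacd" and "cdcbada" position by position:
  Position 0: 'd' vs 'c' => differ
  Position 1: 'b' vs 'd' => differ
  Position 2: 'b' vs 'c' => differ
  Position 3: 'd' vs 'b' => differ
  Position 4: 'a' vs 'a' => same
  Position 5: 'c' vs 'd' => differ
  Position 6: 'd' vs 'a' => differ
Total differences (Hamming distance): 6

6


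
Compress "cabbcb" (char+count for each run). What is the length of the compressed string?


Input: cabbcb
Runs:
  'c' x 1 => "c1"
  'a' x 1 => "a1"
  'b' x 2 => "b2"
  'c' x 1 => "c1"
  'b' x 1 => "b1"
Compressed: "c1a1b2c1b1"
Compressed length: 10

10


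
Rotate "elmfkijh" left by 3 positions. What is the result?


Input: "elmfkijh", rotate left by 3
First 3 characters: "elm"
Remaining characters: "fkijh"
Concatenate remaining + first: "fkijh" + "elm" = "fkijhelm"

fkijhelm


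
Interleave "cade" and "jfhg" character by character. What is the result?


Interleaving "cade" and "jfhg":
  Position 0: 'c' from first, 'j' from second => "cj"
  Position 1: 'a' from first, 'f' from second => "af"
  Position 2: 'd' from first, 'h' from second => "dh"
  Position 3: 'e' from first, 'g' from second => "eg"
Result: cjafdheg

cjafdheg


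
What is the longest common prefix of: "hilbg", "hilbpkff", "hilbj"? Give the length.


Words: hilbg, hilbpkff, hilbj
  Position 0: all 'h' => match
  Position 1: all 'i' => match
  Position 2: all 'l' => match
  Position 3: all 'b' => match
  Position 4: ('g', 'p', 'j') => mismatch, stop
LCP = "hilb" (length 4)

4


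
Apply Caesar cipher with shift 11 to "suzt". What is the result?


Caesar cipher: shift "suzt" by 11
  's' (pos 18) + 11 = pos 3 = 'd'
  'u' (pos 20) + 11 = pos 5 = 'f'
  'z' (pos 25) + 11 = pos 10 = 'k'
  't' (pos 19) + 11 = pos 4 = 'e'
Result: dfke

dfke


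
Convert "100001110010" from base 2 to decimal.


Input: "100001110010" in base 2
Positional expansion:
  Digit '1' (value 1) x 2^11 = 2048
  Digit '0' (value 0) x 2^10 = 0
  Digit '0' (value 0) x 2^9 = 0
  Digit '0' (value 0) x 2^8 = 0
  Digit '0' (value 0) x 2^7 = 0
  Digit '1' (value 1) x 2^6 = 64
  Digit '1' (value 1) x 2^5 = 32
  Digit '1' (value 1) x 2^4 = 16
  Digit '0' (value 0) x 2^3 = 0
  Digit '0' (value 0) x 2^2 = 0
  Digit '1' (value 1) x 2^1 = 2
  Digit '0' (value 0) x 2^0 = 0
Sum = 2162

2162


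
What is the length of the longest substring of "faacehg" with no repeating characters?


Input: "faacehg"
Sliding window (track last position of each char):
  Position 0 ('f'): window [0,0] length 1 -- new best
  Position 1 ('a'): window [0,1] length 2 -- new best
  Position 2 ('a'): repeat (last at 1), move window start to 2
  Position 2 ('a'): window [2,2] length 1
  Position 3 ('c'): window [2,3] length 2
  Position 4 ('e'): window [2,4] length 3 -- new best
  Position 5 ('h'): window [2,5] length 4 -- new best
  Position 6 ('g'): window [2,6] length 5 -- new best
Longest substring with no repeats: "acehg" with length 5

5


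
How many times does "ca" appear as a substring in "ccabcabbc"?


Searching for "ca" in "ccabcabbc"
Scanning each position:
  Position 0: "cc" => no
  Position 1: "ca" => MATCH
  Position 2: "ab" => no
  Position 3: "bc" => no
  Position 4: "ca" => MATCH
  Position 5: "ab" => no
  Position 6: "bb" => no
  Position 7: "bc" => no
Total occurrences: 2

2


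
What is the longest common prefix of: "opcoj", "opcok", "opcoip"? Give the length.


Words: opcoj, opcok, opcoip
  Position 0: all 'o' => match
  Position 1: all 'p' => match
  Position 2: all 'c' => match
  Position 3: all 'o' => match
  Position 4: ('j', 'k', 'i') => mismatch, stop
LCP = "opco" (length 4)

4


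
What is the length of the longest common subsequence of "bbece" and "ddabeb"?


LCS of "bbece" and "ddabeb"
DP table:
           d    d    a    b    e    b
      0    0    0    0    0    0    0
  b   0    0    0    0    1    1    1
  b   0    0    0    0    1    1    2
  e   0    0    0    0    1    2    2
  c   0    0    0    0    1    2    2
  e   0    0    0    0    1    2    2
LCS length = dp[5][6] = 2

2


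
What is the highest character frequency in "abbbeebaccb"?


Input: abbbeebaccb
Character counts:
  'a': 2
  'b': 5
  'c': 2
  'e': 2
Maximum frequency: 5

5


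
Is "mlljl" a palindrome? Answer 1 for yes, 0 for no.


Input: mlljl
Reversed: ljllm
  Compare pos 0 ('m') with pos 4 ('l'): MISMATCH
  Compare pos 1 ('l') with pos 3 ('j'): MISMATCH
Result: not a palindrome

0


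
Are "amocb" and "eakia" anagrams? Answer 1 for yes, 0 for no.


Strings: "amocb", "eakia"
Sorted first:  abcmo
Sorted second: aaeik
Differ at position 1: 'b' vs 'a' => not anagrams

0


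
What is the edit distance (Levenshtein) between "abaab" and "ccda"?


Computing edit distance: "abaab" -> "ccda"
DP table:
           c    c    d    a
      0    1    2    3    4
  a   1    1    2    3    3
  b   2    2    2    3    4
  a   3    3    3    3    3
  a   4    4    4    4    3
  b   5    5    5    5    4
Edit distance = dp[5][4] = 4

4


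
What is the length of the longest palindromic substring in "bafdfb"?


Input: "bafdfb"
Checking substrings for palindromes:
  [2:5] "fdf" (len 3) => palindrome
Longest palindromic substring: "fdf" with length 3

3


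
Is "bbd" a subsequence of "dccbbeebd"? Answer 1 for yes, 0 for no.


Check if "bbd" is a subsequence of "dccbbeebd"
Greedy scan:
  Position 0 ('d'): no match needed
  Position 1 ('c'): no match needed
  Position 2 ('c'): no match needed
  Position 3 ('b'): matches sub[0] = 'b'
  Position 4 ('b'): matches sub[1] = 'b'
  Position 5 ('e'): no match needed
  Position 6 ('e'): no match needed
  Position 7 ('b'): no match needed
  Position 8 ('d'): matches sub[2] = 'd'
All 3 characters matched => is a subsequence

1


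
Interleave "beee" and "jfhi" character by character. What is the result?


Interleaving "beee" and "jfhi":
  Position 0: 'b' from first, 'j' from second => "bj"
  Position 1: 'e' from first, 'f' from second => "ef"
  Position 2: 'e' from first, 'h' from second => "eh"
  Position 3: 'e' from first, 'i' from second => "ei"
Result: bjefehei

bjefehei


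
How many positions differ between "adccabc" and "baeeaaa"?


Comparing "adccabc" and "baeeaaa" position by position:
  Position 0: 'a' vs 'b' => DIFFER
  Position 1: 'd' vs 'a' => DIFFER
  Position 2: 'c' vs 'e' => DIFFER
  Position 3: 'c' vs 'e' => DIFFER
  Position 4: 'a' vs 'a' => same
  Position 5: 'b' vs 'a' => DIFFER
  Position 6: 'c' vs 'a' => DIFFER
Positions that differ: 6

6


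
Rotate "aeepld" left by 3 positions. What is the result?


Input: "aeepld", rotate left by 3
First 3 characters: "aee"
Remaining characters: "pld"
Concatenate remaining + first: "pld" + "aee" = "pldaee"

pldaee


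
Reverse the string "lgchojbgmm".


Input: lgchojbgmm
Reading characters right to left:
  Position 9: 'm'
  Position 8: 'm'
  Position 7: 'g'
  Position 6: 'b'
  Position 5: 'j'
  Position 4: 'o'
  Position 3: 'h'
  Position 2: 'c'
  Position 1: 'g'
  Position 0: 'l'
Reversed: mmgbjohcgl

mmgbjohcgl


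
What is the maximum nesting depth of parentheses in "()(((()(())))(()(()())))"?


Input: "()(((()(())))(()(()())))"
Tracking depth:
  Position 0 '(': depth becomes 1
  Position 1 ')': depth becomes 0
  Position 2 '(': depth becomes 1
  Position 3 '(': depth becomes 2
  Position 4 '(': depth becomes 3
  Position 5 '(': depth becomes 4
  Position 6 ')': depth becomes 3
  Position 7 '(': depth becomes 4
  Position 8 '(': depth becomes 5
  Position 9 ')': depth becomes 4
  Position 10 ')': depth becomes 3
  Position 11 ')': depth becomes 2
  Position 12 ')': depth becomes 1
  Position 13 '(': depth becomes 2
  Position 14 '(': depth becomes 3
  Position 15 ')': depth becomes 2
  Position 16 '(': depth becomes 3
  Position 17 '(': depth becomes 4
  Position 18 ')': depth becomes 3
  Position 19 '(': depth becomes 4
  Position 20 ')': depth becomes 3
  Position 21 ')': depth becomes 2
  Position 22 ')': depth becomes 1
  Position 23 ')': depth becomes 0
Maximum depth reached: 5

5


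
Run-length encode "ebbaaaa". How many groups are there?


Input: ebbaaaa
Scanning for consecutive runs:
  Group 1: 'e' x 1 (positions 0-0)
  Group 2: 'b' x 2 (positions 1-2)
  Group 3: 'a' x 4 (positions 3-6)
Total groups: 3

3


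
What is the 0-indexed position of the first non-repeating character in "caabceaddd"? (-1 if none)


Input: caabceaddd
Character frequencies:
  'a': 3
  'b': 1
  'c': 2
  'd': 3
  'e': 1
Scanning left to right for freq == 1:
  Position 0 ('c'): freq=2, skip
  Position 1 ('a'): freq=3, skip
  Position 2 ('a'): freq=3, skip
  Position 3 ('b'): unique! => answer = 3

3


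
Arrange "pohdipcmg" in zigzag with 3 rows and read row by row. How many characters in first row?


Zigzag "pohdipcmg" into 3 rows:
Placing characters:
  'p' => row 0
  'o' => row 1
  'h' => row 2
  'd' => row 1
  'i' => row 0
  'p' => row 1
  'c' => row 2
  'm' => row 1
  'g' => row 0
Rows:
  Row 0: "pig"
  Row 1: "odpm"
  Row 2: "hc"
First row length: 3

3


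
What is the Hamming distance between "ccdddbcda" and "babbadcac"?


Comparing "ccdddbcda" and "babbadcac" position by position:
  Position 0: 'c' vs 'b' => differ
  Position 1: 'c' vs 'a' => differ
  Position 2: 'd' vs 'b' => differ
  Position 3: 'd' vs 'b' => differ
  Position 4: 'd' vs 'a' => differ
  Position 5: 'b' vs 'd' => differ
  Position 6: 'c' vs 'c' => same
  Position 7: 'd' vs 'a' => differ
  Position 8: 'a' vs 'c' => differ
Total differences (Hamming distance): 8

8


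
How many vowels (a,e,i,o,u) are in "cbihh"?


Input: cbihh
Checking each character:
  'c' at position 0: consonant
  'b' at position 1: consonant
  'i' at position 2: vowel (running total: 1)
  'h' at position 3: consonant
  'h' at position 4: consonant
Total vowels: 1

1


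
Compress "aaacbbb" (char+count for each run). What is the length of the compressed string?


Input: aaacbbb
Runs:
  'a' x 3 => "a3"
  'c' x 1 => "c1"
  'b' x 3 => "b3"
Compressed: "a3c1b3"
Compressed length: 6

6


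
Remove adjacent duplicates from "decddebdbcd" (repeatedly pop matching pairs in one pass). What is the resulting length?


Input: decddebdbcd
Stack-based adjacent duplicate removal:
  Read 'd': push. Stack: d
  Read 'e': push. Stack: de
  Read 'c': push. Stack: dec
  Read 'd': push. Stack: decd
  Read 'd': matches stack top 'd' => pop. Stack: dec
  Read 'e': push. Stack: dece
  Read 'b': push. Stack: deceb
  Read 'd': push. Stack: decebd
  Read 'b': push. Stack: decebdb
  Read 'c': push. Stack: decebdbc
  Read 'd': push. Stack: decebdbcd
Final stack: "decebdbcd" (length 9)

9


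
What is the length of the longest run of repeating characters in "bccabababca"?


Input: "bccabababca"
Scanning for longest run:
  Position 1 ('c'): new char, reset run to 1
  Position 2 ('c'): continues run of 'c', length=2
  Position 3 ('a'): new char, reset run to 1
  Position 4 ('b'): new char, reset run to 1
  Position 5 ('a'): new char, reset run to 1
  Position 6 ('b'): new char, reset run to 1
  Position 7 ('a'): new char, reset run to 1
  Position 8 ('b'): new char, reset run to 1
  Position 9 ('c'): new char, reset run to 1
  Position 10 ('a'): new char, reset run to 1
Longest run: 'c' with length 2

2


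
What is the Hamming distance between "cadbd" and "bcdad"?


Comparing "cadbd" and "bcdad" position by position:
  Position 0: 'c' vs 'b' => differ
  Position 1: 'a' vs 'c' => differ
  Position 2: 'd' vs 'd' => same
  Position 3: 'b' vs 'a' => differ
  Position 4: 'd' vs 'd' => same
Total differences (Hamming distance): 3

3


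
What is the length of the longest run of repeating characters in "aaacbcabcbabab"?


Input: "aaacbcabcbabab"
Scanning for longest run:
  Position 1 ('a'): continues run of 'a', length=2
  Position 2 ('a'): continues run of 'a', length=3
  Position 3 ('c'): new char, reset run to 1
  Position 4 ('b'): new char, reset run to 1
  Position 5 ('c'): new char, reset run to 1
  Position 6 ('a'): new char, reset run to 1
  Position 7 ('b'): new char, reset run to 1
  Position 8 ('c'): new char, reset run to 1
  Position 9 ('b'): new char, reset run to 1
  Position 10 ('a'): new char, reset run to 1
  Position 11 ('b'): new char, reset run to 1
  Position 12 ('a'): new char, reset run to 1
  Position 13 ('b'): new char, reset run to 1
Longest run: 'a' with length 3

3


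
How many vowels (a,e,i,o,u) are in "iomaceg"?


Input: iomaceg
Checking each character:
  'i' at position 0: vowel (running total: 1)
  'o' at position 1: vowel (running total: 2)
  'm' at position 2: consonant
  'a' at position 3: vowel (running total: 3)
  'c' at position 4: consonant
  'e' at position 5: vowel (running total: 4)
  'g' at position 6: consonant
Total vowels: 4

4


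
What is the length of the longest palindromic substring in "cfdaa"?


Input: "cfdaa"
Checking substrings for palindromes:
  [3:5] "aa" (len 2) => palindrome
Longest palindromic substring: "aa" with length 2

2


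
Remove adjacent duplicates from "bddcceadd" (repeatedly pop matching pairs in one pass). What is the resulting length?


Input: bddcceadd
Stack-based adjacent duplicate removal:
  Read 'b': push. Stack: b
  Read 'd': push. Stack: bd
  Read 'd': matches stack top 'd' => pop. Stack: b
  Read 'c': push. Stack: bc
  Read 'c': matches stack top 'c' => pop. Stack: b
  Read 'e': push. Stack: be
  Read 'a': push. Stack: bea
  Read 'd': push. Stack: bead
  Read 'd': matches stack top 'd' => pop. Stack: bea
Final stack: "bea" (length 3)

3


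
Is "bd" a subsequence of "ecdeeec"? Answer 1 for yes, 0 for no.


Check if "bd" is a subsequence of "ecdeeec"
Greedy scan:
  Position 0 ('e'): no match needed
  Position 1 ('c'): no match needed
  Position 2 ('d'): no match needed
  Position 3 ('e'): no match needed
  Position 4 ('e'): no match needed
  Position 5 ('e'): no match needed
  Position 6 ('c'): no match needed
Only matched 0/2 characters => not a subsequence

0


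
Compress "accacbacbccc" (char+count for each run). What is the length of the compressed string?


Input: accacbacbccc
Runs:
  'a' x 1 => "a1"
  'c' x 2 => "c2"
  'a' x 1 => "a1"
  'c' x 1 => "c1"
  'b' x 1 => "b1"
  'a' x 1 => "a1"
  'c' x 1 => "c1"
  'b' x 1 => "b1"
  'c' x 3 => "c3"
Compressed: "a1c2a1c1b1a1c1b1c3"
Compressed length: 18

18


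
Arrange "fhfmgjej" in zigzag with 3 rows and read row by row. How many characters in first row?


Zigzag "fhfmgjej" into 3 rows:
Placing characters:
  'f' => row 0
  'h' => row 1
  'f' => row 2
  'm' => row 1
  'g' => row 0
  'j' => row 1
  'e' => row 2
  'j' => row 1
Rows:
  Row 0: "fg"
  Row 1: "hmjj"
  Row 2: "fe"
First row length: 2

2


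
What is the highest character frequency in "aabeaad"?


Input: aabeaad
Character counts:
  'a': 4
  'b': 1
  'd': 1
  'e': 1
Maximum frequency: 4

4


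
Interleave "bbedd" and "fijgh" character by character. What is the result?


Interleaving "bbedd" and "fijgh":
  Position 0: 'b' from first, 'f' from second => "bf"
  Position 1: 'b' from first, 'i' from second => "bi"
  Position 2: 'e' from first, 'j' from second => "ej"
  Position 3: 'd' from first, 'g' from second => "dg"
  Position 4: 'd' from first, 'h' from second => "dh"
Result: bfbiejdgdh

bfbiejdgdh


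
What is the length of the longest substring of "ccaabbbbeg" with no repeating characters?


Input: "ccaabbbbeg"
Sliding window (track last position of each char):
  Position 0 ('c'): window [0,0] length 1 -- new best
  Position 1 ('c'): repeat (last at 0), move window start to 1
  Position 1 ('c'): window [1,1] length 1
  Position 2 ('a'): window [1,2] length 2 -- new best
  Position 3 ('a'): repeat (last at 2), move window start to 3
  Position 3 ('a'): window [3,3] length 1
  Position 4 ('b'): window [3,4] length 2
  Position 5 ('b'): repeat (last at 4), move window start to 5
  Position 5 ('b'): window [5,5] length 1
  Position 6 ('b'): repeat (last at 5), move window start to 6
  Position 6 ('b'): window [6,6] length 1
  Position 7 ('b'): repeat (last at 6), move window start to 7
  Position 7 ('b'): window [7,7] length 1
  Position 8 ('e'): window [7,8] length 2
  Position 9 ('g'): window [7,9] length 3 -- new best
Longest substring with no repeats: "beg" with length 3

3


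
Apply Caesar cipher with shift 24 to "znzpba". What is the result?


Caesar cipher: shift "znzpba" by 24
  'z' (pos 25) + 24 = pos 23 = 'x'
  'n' (pos 13) + 24 = pos 11 = 'l'
  'z' (pos 25) + 24 = pos 23 = 'x'
  'p' (pos 15) + 24 = pos 13 = 'n'
  'b' (pos 1) + 24 = pos 25 = 'z'
  'a' (pos 0) + 24 = pos 24 = 'y'
Result: xlxnzy

xlxnzy


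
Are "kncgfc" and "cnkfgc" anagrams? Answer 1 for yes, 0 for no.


Strings: "kncgfc", "cnkfgc"
Sorted first:  ccfgkn
Sorted second: ccfgkn
Sorted forms match => anagrams

1


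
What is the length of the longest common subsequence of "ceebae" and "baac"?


LCS of "ceebae" and "baac"
DP table:
           b    a    a    c
      0    0    0    0    0
  c   0    0    0    0    1
  e   0    0    0    0    1
  e   0    0    0    0    1
  b   0    1    1    1    1
  a   0    1    2    2    2
  e   0    1    2    2    2
LCS length = dp[6][4] = 2

2


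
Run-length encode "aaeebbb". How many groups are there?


Input: aaeebbb
Scanning for consecutive runs:
  Group 1: 'a' x 2 (positions 0-1)
  Group 2: 'e' x 2 (positions 2-3)
  Group 3: 'b' x 3 (positions 4-6)
Total groups: 3

3


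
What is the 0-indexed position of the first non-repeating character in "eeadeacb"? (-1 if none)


Input: eeadeacb
Character frequencies:
  'a': 2
  'b': 1
  'c': 1
  'd': 1
  'e': 3
Scanning left to right for freq == 1:
  Position 0 ('e'): freq=3, skip
  Position 1 ('e'): freq=3, skip
  Position 2 ('a'): freq=2, skip
  Position 3 ('d'): unique! => answer = 3

3


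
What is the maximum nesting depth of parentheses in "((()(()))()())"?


Input: "((()(()))()())"
Tracking depth:
  Position 0 '(': depth becomes 1
  Position 1 '(': depth becomes 2
  Position 2 '(': depth becomes 3
  Position 3 ')': depth becomes 2
  Position 4 '(': depth becomes 3
  Position 5 '(': depth becomes 4
  Position 6 ')': depth becomes 3
  Position 7 ')': depth becomes 2
  Position 8 ')': depth becomes 1
  Position 9 '(': depth becomes 2
  Position 10 ')': depth becomes 1
  Position 11 '(': depth becomes 2
  Position 12 ')': depth becomes 1
  Position 13 ')': depth becomes 0
Maximum depth reached: 4

4


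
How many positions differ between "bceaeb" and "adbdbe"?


Comparing "bceaeb" and "adbdbe" position by position:
  Position 0: 'b' vs 'a' => DIFFER
  Position 1: 'c' vs 'd' => DIFFER
  Position 2: 'e' vs 'b' => DIFFER
  Position 3: 'a' vs 'd' => DIFFER
  Position 4: 'e' vs 'b' => DIFFER
  Position 5: 'b' vs 'e' => DIFFER
Positions that differ: 6

6


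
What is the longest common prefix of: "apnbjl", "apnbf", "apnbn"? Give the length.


Words: apnbjl, apnbf, apnbn
  Position 0: all 'a' => match
  Position 1: all 'p' => match
  Position 2: all 'n' => match
  Position 3: all 'b' => match
  Position 4: ('j', 'f', 'n') => mismatch, stop
LCP = "apnb" (length 4)

4


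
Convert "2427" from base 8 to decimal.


Input: "2427" in base 8
Positional expansion:
  Digit '2' (value 2) x 8^3 = 1024
  Digit '4' (value 4) x 8^2 = 256
  Digit '2' (value 2) x 8^1 = 16
  Digit '7' (value 7) x 8^0 = 7
Sum = 1303

1303


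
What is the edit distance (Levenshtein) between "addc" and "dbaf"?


Computing edit distance: "addc" -> "dbaf"
DP table:
           d    b    a    f
      0    1    2    3    4
  a   1    1    2    2    3
  d   2    1    2    3    3
  d   3    2    2    3    4
  c   4    3    3    3    4
Edit distance = dp[4][4] = 4

4


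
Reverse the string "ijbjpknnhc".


Input: ijbjpknnhc
Reading characters right to left:
  Position 9: 'c'
  Position 8: 'h'
  Position 7: 'n'
  Position 6: 'n'
  Position 5: 'k'
  Position 4: 'p'
  Position 3: 'j'
  Position 2: 'b'
  Position 1: 'j'
  Position 0: 'i'
Reversed: chnnkpjbji

chnnkpjbji


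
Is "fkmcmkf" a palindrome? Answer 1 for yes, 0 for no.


Input: fkmcmkf
Reversed: fkmcmkf
  Compare pos 0 ('f') with pos 6 ('f'): match
  Compare pos 1 ('k') with pos 5 ('k'): match
  Compare pos 2 ('m') with pos 4 ('m'): match
Result: palindrome

1


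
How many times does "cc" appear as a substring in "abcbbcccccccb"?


Searching for "cc" in "abcbbcccccccb"
Scanning each position:
  Position 0: "ab" => no
  Position 1: "bc" => no
  Position 2: "cb" => no
  Position 3: "bb" => no
  Position 4: "bc" => no
  Position 5: "cc" => MATCH
  Position 6: "cc" => MATCH
  Position 7: "cc" => MATCH
  Position 8: "cc" => MATCH
  Position 9: "cc" => MATCH
  Position 10: "cc" => MATCH
  Position 11: "cb" => no
Total occurrences: 6

6


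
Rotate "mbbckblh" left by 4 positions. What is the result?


Input: "mbbckblh", rotate left by 4
First 4 characters: "mbbc"
Remaining characters: "kblh"
Concatenate remaining + first: "kblh" + "mbbc" = "kblhmbbc"

kblhmbbc


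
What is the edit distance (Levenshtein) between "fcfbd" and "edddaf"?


Computing edit distance: "fcfbd" -> "edddaf"
DP table:
           e    d    d    d    a    f
      0    1    2    3    4    5    6
  f   1    1    2    3    4    5    5
  c   2    2    2    3    4    5    6
  f   3    3    3    3    4    5    5
  b   4    4    4    4    4    5    6
  d   5    5    4    4    4    5    6
Edit distance = dp[5][6] = 6

6


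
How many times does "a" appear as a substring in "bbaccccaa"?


Searching for "a" in "bbaccccaa"
Scanning each position:
  Position 0: "b" => no
  Position 1: "b" => no
  Position 2: "a" => MATCH
  Position 3: "c" => no
  Position 4: "c" => no
  Position 5: "c" => no
  Position 6: "c" => no
  Position 7: "a" => MATCH
  Position 8: "a" => MATCH
Total occurrences: 3

3
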